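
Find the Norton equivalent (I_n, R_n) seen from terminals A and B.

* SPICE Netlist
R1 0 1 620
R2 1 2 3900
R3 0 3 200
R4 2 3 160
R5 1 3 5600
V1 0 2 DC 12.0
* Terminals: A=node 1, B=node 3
Find the Thévenin equivalent first; then I_n = V_th/R_th and R_n = R_th.
Step 1 — V_th is the open-circuit voltage V_A - V_B (nothing connected across the terminals).
Nodal analysis, taking node 2 as the 0 V reference.
Source V1 fixes V_0 = 12 V.
KCL at each unknown node (sum of currents leaving = 0; resistances in Ω):
  Node 1: (V_1 - 12)/620 + (V_1 - 0)/3900 + (V_1 - V_3)/5600 = 0
  Node 3: (V_3 - 12)/200 + (V_3 - 0)/160 + (V_3 - V_1)/5600 = 0
Collecting terms (coefficients in siemens):
  0.002048·V_1 - 0.0001786·V_3 = 0.01935
  0.01143·V_3 - 0.0001786·V_1 = 0.06
Determinant D = (0.002048)(0.01143) - (-0.0001786)(-0.0001786) = 0.00002337
V_1 = [(0.01935)(0.01143) - (-0.0001786)(0.06)]/D = 9.922 V
V_3 = [(0.002048)(0.06) - (0.01935)(-0.0001786)]/D = 5.405 V
V_th = V_1 - V_3 = 9.922 - 5.405 = 4.517 V
Step 2 — R_th: zero the source — replace V1 by a short circuit (node 2 merges into node 0) — and find the resistance seen between A (node 1) and B (node 3).
Reduce the network between node 1 (A) and node 3 (B) by series/parallel combination:
  Rp1 = R1 ‖ R2 (parallel, both between nodes 0 and 1) = 1/(1/620 + 1/3900) = 535 Ω
  Rp2 = R3 ‖ R4 (parallel, both between nodes 0 and 3) = 1/(1/200 + 1/160) = 88.89 Ω
  Rs1 = Rp1 + Rp2 (series, joined only at node 0) = 535 + 88.89 = 623.8 Ω
  Rp3 = R5 ‖ Rs1 (parallel, both between nodes 1 and 3) = 1/(1/5600 + 1/623.8) = 561.3 Ω
R_th = 561.3 Ω
I_n = V_th/R_th = 4.517/561.3 = 0.008048 A, and R_n = R_th = 561.3 Ω

Final answer: I_n = 0.008048 A, R_n = 561.3 Ω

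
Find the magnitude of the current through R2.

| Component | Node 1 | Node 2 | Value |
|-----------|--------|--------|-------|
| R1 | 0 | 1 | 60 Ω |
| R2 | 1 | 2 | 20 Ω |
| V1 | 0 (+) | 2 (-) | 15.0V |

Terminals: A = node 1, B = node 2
Nodal analysis, taking node 2 as the 0 V reference.
Source V1 fixes V_0 = 15 V.
KCL at each unknown node (sum of currents leaving = 0; resistances in Ω):
  Node 1: (V_1 - 15)/60 + (V_1 - 0)/20 = 0
Collecting terms: 0.06667 × V_1 = 0.25  =>  V_1 = 3.75 V
I_R2 = (V_1 - V_2)/R2 = (3.75 - 0)/20 = 0.1875 A
|I_R2| = 0.1875 A

Final answer: |I_R2| = 0.1875 A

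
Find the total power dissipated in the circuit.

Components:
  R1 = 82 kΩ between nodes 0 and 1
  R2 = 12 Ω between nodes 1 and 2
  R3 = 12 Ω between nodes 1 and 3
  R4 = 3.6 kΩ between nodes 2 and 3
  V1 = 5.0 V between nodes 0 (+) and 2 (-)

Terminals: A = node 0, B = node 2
Nodal analysis, taking node 2 as the 0 V reference.
Source V1 fixes V_0 = 5 V.
KCL at each unknown node (sum of currents leaving = 0; resistances in Ω):
  Node 1: (V_1 - 5)/82000 + (V_1 - 0)/12 + (V_1 - V_3)/12 = 0
  Node 3: (V_3 - V_1)/12 + (V_3 - 0)/3600 = 0
Collecting terms (coefficients in siemens):
  0.1667·V_1 - 0.08333·V_3 = 0.00006098
  0.08361·V_3 - 0.08333·V_1 = 0
Determinant D = (0.1667)(0.08361) - (-0.08333)(-0.08333) = 0.006992
V_1 = [(0.00006098)(0.08361) - (-0.08333)(0)]/D = 0.0007292 V
V_3 = [(0.1667)(0) - (0.00006098)(-0.08333)]/D = 0.0007268 V
Power in each resistor, P = (ΔV)²/R:
  P_R1 = (5 - 0.0007292)²/82000 = 0.0003048 W
  P_R2 = (0.0007292 - 0)²/12 = 0.00000004431 W
  P_R3 = (0.0007292 - 0.0007268)²/12 = 0.000000000000489 W
  P_R4 = (0 - 0.0007268)²/3600 = 0.0000000001467 W
P_total = P_R1 + P_R2 + P_R3 + P_R4 = 0.0003048 W

Final answer: 0.0003048 W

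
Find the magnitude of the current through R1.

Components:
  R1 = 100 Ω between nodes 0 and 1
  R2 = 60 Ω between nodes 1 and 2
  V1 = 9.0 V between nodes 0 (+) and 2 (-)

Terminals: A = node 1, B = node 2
Nodal analysis, taking node 2 as the 0 V reference.
Source V1 fixes V_0 = 9 V.
KCL at each unknown node (sum of currents leaving = 0; resistances in Ω):
  Node 1: (V_1 - 9)/100 + (V_1 - 0)/60 = 0
Collecting terms: 0.02667 × V_1 = 0.09  =>  V_1 = 3.375 V
I_R1 = (V_0 - V_1)/R1 = (9 - 3.375)/100 = 0.05625 A
|I_R1| = 0.05625 A

Final answer: |I_R1| = 0.05625 A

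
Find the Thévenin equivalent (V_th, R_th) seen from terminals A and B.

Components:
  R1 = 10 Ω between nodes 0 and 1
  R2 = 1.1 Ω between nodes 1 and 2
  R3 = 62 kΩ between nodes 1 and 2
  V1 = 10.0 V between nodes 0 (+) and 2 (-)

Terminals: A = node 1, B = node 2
Step 1 — V_th is the open-circuit voltage V_A - V_B (nothing connected across the terminals).
Nodal analysis, taking node 2 as the 0 V reference.
Source V1 fixes V_0 = 10 V.
KCL at each unknown node (sum of currents leaving = 0; resistances in Ω):
  Node 1: (V_1 - 10)/10 + (V_1 - 0)/1.1 + (V_1 - 0)/62000 = 0
Collecting terms: 1.009 × V_1 = 1  =>  V_1 = 0.991 V
V_th = V_1 - V_2 = 0.991 - 0 = 0.991 V
Step 2 — R_th: zero the source — replace V1 by a short circuit (node 2 merges into node 0) — and find the resistance seen between A (node 1) and B (node 0).
Reduce the network between node 1 (A) and node 0 (B) by series/parallel combination:
  Rp1 = R1 ‖ R2 ‖ R3 (parallel, all between nodes 0 and 1) = 1/(1/10 + 1/1.1 + 1/62000) = 0.991 Ω
R_th = 0.991 Ω

Final answer: V_th = 0.991 V, R_th = 0.991 Ω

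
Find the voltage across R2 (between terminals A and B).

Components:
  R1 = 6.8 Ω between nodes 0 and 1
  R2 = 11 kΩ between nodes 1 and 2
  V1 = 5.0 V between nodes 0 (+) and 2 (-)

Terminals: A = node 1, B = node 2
R1 and R2 are in series across V1 (node 0 → node 1 → node 2), and the output A–B is taken across R2, so this is a voltage divider.
Series current: I = V1/(R1 + R2) = 5/(6.8 + 11000) = 5/11010 = 0.0004543 A
V_R2 = I × R2 = V1 × R2/(R1 + R2) = 5 × 11000/11010 = 4.997 V

Final answer: 4.997 V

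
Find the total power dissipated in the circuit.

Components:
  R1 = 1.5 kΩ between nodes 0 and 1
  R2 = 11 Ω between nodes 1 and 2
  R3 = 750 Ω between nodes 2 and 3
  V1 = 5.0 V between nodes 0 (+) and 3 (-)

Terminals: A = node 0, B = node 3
Nodal analysis, taking node 3 as the 0 V reference.
Source V1 fixes V_0 = 5 V.
KCL at each unknown node (sum of currents leaving = 0; resistances in Ω):
  Node 1: (V_1 - 5)/1500 + (V_1 - V_2)/11 = 0
  Node 2: (V_2 - V_1)/11 + (V_2 - 0)/750 = 0
Collecting terms (coefficients in siemens):
  0.09158·V_1 - 0.09091·V_2 = 0.003333
  0.09224·V_2 - 0.09091·V_1 = 0
Determinant D = (0.09158)(0.09224) - (-0.09091)(-0.09091) = 0.0001827
V_1 = [(0.003333)(0.09224) - (-0.09091)(0)]/D = 1.683 V
V_2 = [(0.09158)(0) - (0.003333)(-0.09091)]/D = 1.659 V
Power in each resistor, P = (ΔV)²/R:
  P_R1 = (5 - 1.683)²/1500 = 0.007336 W
  P_R2 = (1.683 - 1.659)²/11 = 0.00005379 W
  P_R3 = (1.659 - 0)²/750 = 0.003668 W
P_total = P_R1 + P_R2 + P_R3 = 0.01106 W

Final answer: 0.01106 W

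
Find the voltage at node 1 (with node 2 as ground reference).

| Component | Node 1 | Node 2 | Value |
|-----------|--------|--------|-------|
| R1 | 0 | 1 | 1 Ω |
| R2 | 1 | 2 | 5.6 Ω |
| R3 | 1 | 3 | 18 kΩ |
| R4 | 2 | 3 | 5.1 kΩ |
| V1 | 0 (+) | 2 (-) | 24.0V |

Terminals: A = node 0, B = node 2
Nodal analysis, taking node 2 as the 0 V reference.
Source V1 fixes V_0 = 24 V.
KCL at each unknown node (sum of currents leaving = 0; resistances in Ω):
  Node 1: (V_1 - 24)/1 + (V_1 - 0)/5.6 + (V_1 - V_3)/18000 = 0
  Node 3: (V_3 - V_1)/18000 + (V_3 - 0)/5100 = 0
Collecting terms (coefficients in siemens):
  1.179·V_1 - 0.00005556·V_3 = 24
  0.0002516·V_3 - 0.00005556·V_1 = 0
Determinant D = (1.179)(0.0002516) - (-0.00005556)(-0.00005556) = 0.0002966
V_1 = [(24)(0.0002516) - (-0.00005556)(0)]/D = 20.36 V
V_3 = [(1.179)(0) - (24)(-0.00005556)]/D = 4.496 V
The requested potential is V_1 = 20.36 V.

Final answer: V_1 = 20.36 V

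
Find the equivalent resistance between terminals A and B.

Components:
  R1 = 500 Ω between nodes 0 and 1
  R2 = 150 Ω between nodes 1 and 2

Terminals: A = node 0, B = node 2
Reduce the network between node 0 (A) and node 2 (B) by series/parallel combination:
  Rs1 = R1 + R2 (series, joined only at node 1) = 500 + 150 = 650 Ω
R_eq = 650 Ω

Final answer: 650 Ω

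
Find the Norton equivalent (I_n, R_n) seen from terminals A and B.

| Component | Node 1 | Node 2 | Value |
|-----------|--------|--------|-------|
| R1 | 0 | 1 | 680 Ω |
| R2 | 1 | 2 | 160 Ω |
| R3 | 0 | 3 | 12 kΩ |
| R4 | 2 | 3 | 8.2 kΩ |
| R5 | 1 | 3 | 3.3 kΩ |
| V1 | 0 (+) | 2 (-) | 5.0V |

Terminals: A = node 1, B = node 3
Find the Thévenin equivalent first; then I_n = V_th/R_th and R_n = R_th.
Step 1 — V_th is the open-circuit voltage V_A - V_B (nothing connected across the terminals).
Nodal analysis, taking node 2 as the 0 V reference.
Source V1 fixes V_0 = 5 V.
KCL at each unknown node (sum of currents leaving = 0; resistances in Ω):
  Node 1: (V_1 - 5)/680 + (V_1 - 0)/160 + (V_1 - V_3)/3300 = 0
  Node 3: (V_3 - 5)/12000 + (V_3 - 0)/8200 + (V_3 - V_1)/3300 = 0
Collecting terms (coefficients in siemens):
  0.008024·V_1 - 0.000303·V_3 = 0.007353
  0.0005083·V_3 - 0.000303·V_1 = 0.0004167
Determinant D = (0.008024)(0.0005083) - (-0.000303)(-0.000303) = 0.000003987
V_1 = [(0.007353)(0.0005083) - (-0.000303)(0.0004167)]/D = 0.9692 V
V_3 = [(0.008024)(0.0004167) - (0.007353)(-0.000303)]/D = 1.397 V
V_th = V_1 - V_3 = 0.9692 - 1.397 = -0.4283 V
Step 2 — R_th: zero the source — replace V1 by a short circuit (node 2 merges into node 0) — and find the resistance seen between A (node 1) and B (node 3).
Reduce the network between node 1 (A) and node 3 (B) by series/parallel combination:
  Rp1 = R1 ‖ R2 (parallel, both between nodes 0 and 1) = 1/(1/680 + 1/160) = 129.5 Ω
  Rp2 = R3 ‖ R4 (parallel, both between nodes 0 and 3) = 1/(1/12000 + 1/8200) = 4871 Ω
  Rs1 = Rp1 + Rp2 (series, joined only at node 0) = 129.5 + 4871 = 5001 Ω
  Rp3 = R5 ‖ Rs1 (parallel, both between nodes 1 and 3) = 1/(1/3300 + 1/5001) = 1988 Ω
R_th = 1.988 kΩ
I_n = V_th/R_th = -0.4283/1988 = -0.0002154 A, and R_n = R_th = 1.988 kΩ

Final answer: I_n = -0.0002154 A, R_n = 1.988 kΩ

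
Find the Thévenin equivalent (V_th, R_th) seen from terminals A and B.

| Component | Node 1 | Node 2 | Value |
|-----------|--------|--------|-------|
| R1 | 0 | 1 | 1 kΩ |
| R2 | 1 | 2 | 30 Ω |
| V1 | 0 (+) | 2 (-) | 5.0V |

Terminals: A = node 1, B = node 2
Step 1 — V_th is the open-circuit voltage V_A - V_B (nothing connected across the terminals).
Nodal analysis, taking node 2 as the 0 V reference.
Source V1 fixes V_0 = 5 V.
KCL at each unknown node (sum of currents leaving = 0; resistances in Ω):
  Node 1: (V_1 - 5)/1000 + (V_1 - 0)/30 = 0
Collecting terms: 0.03433 × V_1 = 0.005  =>  V_1 = 0.1456 V
V_th = V_1 - V_2 = 0.1456 - 0 = 0.1456 V
Step 2 — R_th: zero the source — replace V1 by a short circuit (node 2 merges into node 0) — and find the resistance seen between A (node 1) and B (node 0).
Reduce the network between node 1 (A) and node 0 (B) by series/parallel combination:
  Rp1 = R1 ‖ R2 (parallel, both between nodes 0 and 1) = 1/(1/1000 + 1/30) = 29.13 Ω
R_th = 29.13 Ω

Final answer: V_th = 0.1456 V, R_th = 29.13 Ω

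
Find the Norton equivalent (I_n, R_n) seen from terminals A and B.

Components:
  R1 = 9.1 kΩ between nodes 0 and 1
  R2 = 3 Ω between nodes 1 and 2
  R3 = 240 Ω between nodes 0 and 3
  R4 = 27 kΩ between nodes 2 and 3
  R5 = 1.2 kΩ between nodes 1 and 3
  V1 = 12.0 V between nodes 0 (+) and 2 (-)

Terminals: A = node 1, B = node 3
Find the Thévenin equivalent first; then I_n = V_th/R_th and R_n = R_th.
Step 1 — V_th is the open-circuit voltage V_A - V_B (nothing connected across the terminals).
Nodal analysis, taking node 2 as the 0 V reference.
Source V1 fixes V_0 = 12 V.
KCL at each unknown node (sum of currents leaving = 0; resistances in Ω):
  Node 1: (V_1 - 12)/9100 + (V_1 - 0)/3 + (V_1 - V_3)/1200 = 0
  Node 3: (V_3 - 12)/240 + (V_3 - 0)/27000 + (V_3 - V_1)/1200 = 0
Collecting terms (coefficients in siemens):
  0.3343·V_1 - 0.0008333·V_3 = 0.001319
  0.005037·V_3 - 0.0008333·V_1 = 0.05
Determinant D = (0.3343)(0.005037) - (-0.0008333)(-0.0008333) = 0.001683
V_1 = [(0.001319)(0.005037) - (-0.0008333)(0.05)]/D = 0.0287 V
V_3 = [(0.3343)(0.05) - (0.001319)(-0.0008333)]/D = 9.931 V
V_th = V_1 - V_3 = 0.0287 - 9.931 = -9.903 V
Step 2 — R_th: zero the source — replace V1 by a short circuit (node 2 merges into node 0) — and find the resistance seen between A (node 1) and B (node 3).
Reduce the network between node 1 (A) and node 3 (B) by series/parallel combination:
  Rp1 = R1 ‖ R2 (parallel, both between nodes 0 and 1) = 1/(1/9100 + 1/3) = 2.999 Ω
  Rp2 = R3 ‖ R4 (parallel, both between nodes 0 and 3) = 1/(1/240 + 1/27000) = 237.9 Ω
  Rs1 = Rp1 + Rp2 (series, joined only at node 0) = 2.999 + 237.9 = 240.9 Ω
  Rp3 = R5 ‖ Rs1 (parallel, both between nodes 1 and 3) = 1/(1/1200 + 1/240.9) = 200.6 Ω
R_th = 200.6 Ω
I_n = V_th/R_th = -9.903/200.6 = -0.04936 A, and R_n = R_th = 200.6 Ω

Final answer: I_n = -0.04936 A, R_n = 200.6 Ω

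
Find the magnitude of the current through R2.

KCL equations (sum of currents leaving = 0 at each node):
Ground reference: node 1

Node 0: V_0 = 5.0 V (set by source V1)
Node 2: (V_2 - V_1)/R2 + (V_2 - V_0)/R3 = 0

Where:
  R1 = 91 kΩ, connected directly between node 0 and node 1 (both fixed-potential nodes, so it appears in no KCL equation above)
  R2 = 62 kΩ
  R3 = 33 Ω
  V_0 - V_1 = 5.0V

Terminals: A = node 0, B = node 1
Nodal analysis, taking node 1 as the 0 V reference.
Source V1 fixes V_0 = 5 V.
KCL at each unknown node (sum of currents leaving = 0; resistances in Ω):
  Node 2: (V_2 - 0)/62000 + (V_2 - 5)/33 = 0
Collecting terms: 0.03032 × V_2 = 0.1515  =>  V_2 = 4.997 V
I_R2 = (V_1 - V_2)/R2 = (0 - 4.997)/62000 = -0.0000806 A
|I_R2| = 0.0000806 A

Final answer: |I_R2| = 8.06e-05 A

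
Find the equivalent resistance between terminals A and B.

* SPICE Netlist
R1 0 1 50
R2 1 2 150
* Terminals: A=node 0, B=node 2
Reduce the network between node 0 (A) and node 2 (B) by series/parallel combination:
  Rs1 = R1 + R2 (series, joined only at node 1) = 50 + 150 = 200 Ω
R_eq = 200 Ω

Final answer: 200 Ω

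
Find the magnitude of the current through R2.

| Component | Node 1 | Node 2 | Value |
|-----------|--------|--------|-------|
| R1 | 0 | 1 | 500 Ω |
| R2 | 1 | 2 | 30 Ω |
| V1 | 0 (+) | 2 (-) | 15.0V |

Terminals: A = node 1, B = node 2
Nodal analysis, taking node 2 as the 0 V reference.
Source V1 fixes V_0 = 15 V.
KCL at each unknown node (sum of currents leaving = 0; resistances in Ω):
  Node 1: (V_1 - 15)/500 + (V_1 - 0)/30 = 0
Collecting terms: 0.03533 × V_1 = 0.03  =>  V_1 = 0.8491 V
I_R2 = (V_1 - V_2)/R2 = (0.8491 - 0)/30 = 0.0283 A
|I_R2| = 0.0283 A

Final answer: |I_R2| = 0.0283 A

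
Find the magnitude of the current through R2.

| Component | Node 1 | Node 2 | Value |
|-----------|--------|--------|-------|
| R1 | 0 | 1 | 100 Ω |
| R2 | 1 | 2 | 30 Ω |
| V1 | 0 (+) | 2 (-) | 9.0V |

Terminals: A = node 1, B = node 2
Nodal analysis, taking node 2 as the 0 V reference.
Source V1 fixes V_0 = 9 V.
KCL at each unknown node (sum of currents leaving = 0; resistances in Ω):
  Node 1: (V_1 - 9)/100 + (V_1 - 0)/30 = 0
Collecting terms: 0.04333 × V_1 = 0.09  =>  V_1 = 2.077 V
I_R2 = (V_1 - V_2)/R2 = (2.077 - 0)/30 = 0.06923 A
|I_R2| = 0.06923 A

Final answer: |I_R2| = 0.06923 A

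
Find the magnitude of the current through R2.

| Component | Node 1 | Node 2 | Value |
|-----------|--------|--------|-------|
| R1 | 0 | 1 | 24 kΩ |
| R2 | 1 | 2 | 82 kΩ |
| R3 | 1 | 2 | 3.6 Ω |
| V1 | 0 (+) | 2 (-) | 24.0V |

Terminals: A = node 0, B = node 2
Nodal analysis, taking node 2 as the 0 V reference.
Source V1 fixes V_0 = 24 V.
KCL at each unknown node (sum of currents leaving = 0; resistances in Ω):
  Node 1: (V_1 - 24)/24000 + (V_1 - 0)/82000 + (V_1 - 0)/3.6 = 0
Collecting terms: 0.2778 × V_1 = 0.001  =>  V_1 = 0.003599 V
I_R2 = (V_1 - V_2)/R2 = (0.003599 - 0)/82000 = 0.00000004389 A
|I_R2| = 0.00000004389 A

Final answer: |I_R2| = 4.389e-08 A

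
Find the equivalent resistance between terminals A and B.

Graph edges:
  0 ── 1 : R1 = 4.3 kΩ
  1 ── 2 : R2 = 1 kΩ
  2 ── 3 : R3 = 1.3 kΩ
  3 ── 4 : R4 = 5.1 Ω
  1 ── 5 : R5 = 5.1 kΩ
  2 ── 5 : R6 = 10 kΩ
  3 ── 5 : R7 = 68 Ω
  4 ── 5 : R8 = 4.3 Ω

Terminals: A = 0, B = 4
The network is not a plain series/parallel combination. Inject a 1 A test current into terminal A (node 0) and return it from terminal B (node 4); then R_eq = V_A / (1 A).
Nodal analysis, taking node 4 as the 0 V reference.
Current source I_test pushes 1 A into node 0 and draws it out of node 4.
KCL at each unknown node (sum of currents leaving = 0; resistances in Ω):
  Node 0: (V_0 - V_1)/4300 - 1 = 0
  Node 1: (V_1 - V_0)/4300 + (V_1 - V_2)/1000 + (V_1 - V_5)/5100 = 0
  Node 2: (V_2 - V_1)/1000 + (V_2 - V_3)/1300 + (V_2 - V_5)/10000 = 0
  Node 3: (V_3 - V_2)/1300 + (V_3 - 0)/5.1 + (V_3 - V_5)/68 = 0
  Node 5: (V_5 - V_1)/5100 + (V_5 - V_2)/10000 + (V_5 - V_3)/68 + (V_5 - 0)/4.3 = 0
Collecting terms (coefficients in siemens):
  0.0002326·V_0 - 0.0002326·V_1 = 1
  0.001429·V_1 - 0.0002326·V_0 - 0.001·V_2 - 0.0001961·V_5 = 0
  0.001869·V_2 - 0.001·V_1 - 0.0007692·V_3 - 0.0001·V_5 = 0
  0.2116·V_3 - 0.0007692·V_2 - 0.01471·V_5 = 0
  0.2476·V_5 - 0.0001961·V_1 - 0.0001·V_2 - 0.01471·V_3 = 0
Solving these 5 simultaneous equations (Gaussian elimination) gives:
  V_0 = 5815 V, V_1 = 1515 V, V_2 = 812 V, V_3 = 3.071 V
  V_5 = 1.711 V
R_eq = V_0 / 1 A = 5815 Ω = 5.815 kΩ

Final answer: 5.815 kΩ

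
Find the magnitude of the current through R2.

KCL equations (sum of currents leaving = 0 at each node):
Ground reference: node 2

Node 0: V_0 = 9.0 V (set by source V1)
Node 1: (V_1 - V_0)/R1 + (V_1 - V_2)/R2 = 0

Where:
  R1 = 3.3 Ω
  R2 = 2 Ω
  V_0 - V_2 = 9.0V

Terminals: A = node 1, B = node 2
Nodal analysis, taking node 2 as the 0 V reference.
Source V1 fixes V_0 = 9 V.
KCL at each unknown node (sum of currents leaving = 0; resistances in Ω):
  Node 1: (V_1 - 9)/3.3 + (V_1 - 0)/2 = 0
Collecting terms: 0.803 × V_1 = 2.727  =>  V_1 = 3.396 V
I_R2 = (V_1 - V_2)/R2 = (3.396 - 0)/2 = 1.698 A
|I_R2| = 1.698 A

Final answer: |I_R2| = 1.698 A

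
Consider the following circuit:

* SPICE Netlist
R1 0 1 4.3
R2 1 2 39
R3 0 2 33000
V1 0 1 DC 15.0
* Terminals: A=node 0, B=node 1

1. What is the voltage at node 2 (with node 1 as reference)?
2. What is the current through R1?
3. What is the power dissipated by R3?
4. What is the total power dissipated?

Nodal analysis, taking node 1 as the 0 V reference.
Source V1 fixes V_0 = 15 V.
KCL at each unknown node (sum of currents leaving = 0; resistances in Ω):
  Node 2: (V_2 - 0)/39 + (V_2 - 15)/33000 = 0
Collecting terms: 0.02567 × V_2 = 0.0004545  =>  V_2 = 0.01771 V
Part 1:
  Read off the nodal solution: V_2 = 0.01771 V
Part 2:
  I_R1 = (V_0 - V_1)/R1 = (15 - 0)/4.3 = 3.488 A
  Magnitude: I_R1 = 3.488 A
Part 3:
  I_R3 = (V_0 - V_2)/R3 = (15 - 0.01771)/33000 = 0.000454 A
  P_R3 = I_R3² × R3 = (0.000454)² × 33000 = 0.006802 W
Part 4:
  Power in each resistor, P = (ΔV)²/R:
    P_R1 = (15 - 0)²/4.3 = 52.33 W
    P_R2 = (0 - 0.01771)²/39 = 0.000008039 W
    P_R3 = (15 - 0.01771)²/33000 = 0.006802 W
  P_total = P_R1 + P_R2 + P_R3 = 52.33 W

Final answers:
1. V_2 = 0.01771 V
2. I_R1 = 3.488 A
3. P_R3 = 0.006802 W
4. P_total = 52.33 W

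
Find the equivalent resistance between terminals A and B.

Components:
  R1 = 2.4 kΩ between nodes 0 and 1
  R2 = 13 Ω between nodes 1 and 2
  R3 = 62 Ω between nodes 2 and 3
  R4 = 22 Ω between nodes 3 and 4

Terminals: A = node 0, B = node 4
Reduce the network between node 0 (A) and node 4 (B) by series/parallel combination:
  Rs1 = R1 + R2 (series, joined only at node 1) = 2400 + 13 = 2413 Ω
  Rs2 = R3 + Rs1 (series, joined only at node 2) = 62 + 2413 = 2475 Ω
  Rs3 = R4 + Rs2 (series, joined only at node 3) = 22 + 2475 = 2497 Ω
R_eq = 2.497 kΩ

Final answer: 2.497 kΩ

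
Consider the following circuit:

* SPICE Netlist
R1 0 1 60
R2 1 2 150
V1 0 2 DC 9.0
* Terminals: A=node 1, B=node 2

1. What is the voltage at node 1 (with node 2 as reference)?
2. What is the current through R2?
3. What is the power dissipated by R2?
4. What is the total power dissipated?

Nodal analysis, taking node 2 as the 0 V reference.
Source V1 fixes V_0 = 9 V.
KCL at each unknown node (sum of currents leaving = 0; resistances in Ω):
  Node 1: (V_1 - 9)/60 + (V_1 - 0)/150 = 0
Collecting terms: 0.02333 × V_1 = 0.15  =>  V_1 = 6.429 V
Part 1:
  Read off the nodal solution: V_1 = 6.429 V
Part 2:
  I_R2 = (V_1 - V_2)/R2 = (6.429 - 0)/150 = 0.04286 A
  Magnitude: I_R2 = 0.04286 A
Part 3:
  I_R2 = (V_1 - V_2)/R2 = (6.429 - 0)/150 = 0.04286 A
  P_R2 = I_R2² × R2 = (0.04286)² × 150 = 0.2755 W
Part 4:
  Power in each resistor, P = (ΔV)²/R:
    P_R1 = (9 - 6.429)²/60 = 0.1102 W
    P_R2 = (6.429 - 0)²/150 = 0.2755 W
  P_total = P_R1 + P_R2 = 0.3857 W

Final answers:
1. V_1 = 6.429 V
2. I_R2 = 0.04286 A
3. P_R2 = 0.2755 W
4. P_total = 0.3857 W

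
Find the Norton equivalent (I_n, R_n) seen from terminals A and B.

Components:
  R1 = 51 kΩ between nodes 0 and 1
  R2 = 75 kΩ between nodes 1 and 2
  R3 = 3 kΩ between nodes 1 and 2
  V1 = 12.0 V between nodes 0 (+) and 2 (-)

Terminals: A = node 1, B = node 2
Find the Thévenin equivalent first; then I_n = V_th/R_th and R_n = R_th.
Step 1 — V_th is the open-circuit voltage V_A - V_B (nothing connected across the terminals).
Nodal analysis, taking node 2 as the 0 V reference.
Source V1 fixes V_0 = 12 V.
KCL at each unknown node (sum of currents leaving = 0; resistances in Ω):
  Node 1: (V_1 - 12)/51000 + (V_1 - 0)/75000 + (V_1 - 0)/3000 = 0
Collecting terms: 0.0003663 × V_1 = 0.0002353  =>  V_1 = 0.6424 V
V_th = V_1 - V_2 = 0.6424 - 0 = 0.6424 V
Step 2 — R_th: zero the source — replace V1 by a short circuit (node 2 merges into node 0) — and find the resistance seen between A (node 1) and B (node 0).
Reduce the network between node 1 (A) and node 0 (B) by series/parallel combination:
  Rp1 = R1 ‖ R2 ‖ R3 (parallel, all between nodes 0 and 1) = 1/(1/51000 + 1/75000 + 1/3000) = 2730 Ω
R_th = 2.73 kΩ
I_n = V_th/R_th = 0.6424/2730 = 0.0002353 A, and R_n = R_th = 2.73 kΩ

Final answer: I_n = 0.0002353 A, R_n = 2.73 kΩ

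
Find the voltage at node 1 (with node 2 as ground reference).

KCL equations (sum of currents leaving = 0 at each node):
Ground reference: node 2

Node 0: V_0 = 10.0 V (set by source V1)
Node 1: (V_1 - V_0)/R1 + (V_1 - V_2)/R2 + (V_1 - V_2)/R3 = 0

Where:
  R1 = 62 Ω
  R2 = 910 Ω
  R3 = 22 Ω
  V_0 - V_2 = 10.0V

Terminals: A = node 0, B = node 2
Nodal analysis, taking node 2 as the 0 V reference.
Source V1 fixes V_0 = 10 V.
KCL at each unknown node (sum of currents leaving = 0; resistances in Ω):
  Node 1: (V_1 - 10)/62 + (V_1 - 0)/910 + (V_1 - 0)/22 = 0
Collecting terms: 0.06268 × V_1 = 0.1613  =>  V_1 = 2.573 V
The requested potential is V_1 = 2.573 V.

Final answer: V_1 = 2.573 V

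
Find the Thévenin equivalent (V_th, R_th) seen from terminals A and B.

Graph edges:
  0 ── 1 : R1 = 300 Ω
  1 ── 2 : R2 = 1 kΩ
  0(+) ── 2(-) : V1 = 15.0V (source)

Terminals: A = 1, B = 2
Step 1 — V_th is the open-circuit voltage V_A - V_B (nothing connected across the terminals).
Nodal analysis, taking node 2 as the 0 V reference.
Source V1 fixes V_0 = 15 V.
KCL at each unknown node (sum of currents leaving = 0; resistances in Ω):
  Node 1: (V_1 - 15)/300 + (V_1 - 0)/1000 = 0
Collecting terms: 0.004333 × V_1 = 0.05  =>  V_1 = 11.54 V
V_th = V_1 - V_2 = 11.54 - 0 = 11.54 V
Step 2 — R_th: zero the source — replace V1 by a short circuit (node 2 merges into node 0) — and find the resistance seen between A (node 1) and B (node 0).
Reduce the network between node 1 (A) and node 0 (B) by series/parallel combination:
  Rp1 = R1 ‖ R2 (parallel, both between nodes 0 and 1) = 1/(1/300 + 1/1000) = 230.8 Ω
R_th = 230.8 Ω

Final answer: V_th = 11.54 V, R_th = 230.8 Ω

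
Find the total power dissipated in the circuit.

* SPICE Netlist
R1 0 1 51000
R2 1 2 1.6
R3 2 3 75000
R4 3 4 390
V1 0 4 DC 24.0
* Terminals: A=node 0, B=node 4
Nodal analysis, taking node 4 as the 0 V reference.
Source V1 fixes V_0 = 24 V.
KCL at each unknown node (sum of currents leaving = 0; resistances in Ω):
  Node 1: (V_1 - 24)/51000 + (V_1 - V_2)/1.6 = 0
  Node 2: (V_2 - V_1)/1.6 + (V_2 - V_3)/75000 = 0
  Node 3: (V_3 - V_2)/75000 + (V_3 - 0)/390 = 0
Collecting terms (coefficients in siemens):
  0.625·V_1 - 0.625·V_2 = 0.0004706
  0.625·V_2 - 0.625·V_1 - 0.00001333·V_3 = 0
  0.002577·V_3 - 0.00001333·V_2 = 0
Solving these 3 simultaneous equations (Gaussian elimination) gives:
  V_1 = 14.32 V, V_2 = 14.32 V, V_3 = 0.07406 V
Power in each resistor, P = (ΔV)²/R:
  P_R1 = (24 - 14.32)²/51000 = 0.001839 W
  P_R2 = (14.32 - 14.32)²/1.6 = 0.00000005769 W
  P_R3 = (14.32 - 0.07406)²/75000 = 0.002704 W
  P_R4 = (0.07406 - 0)²/390 = 0.00001406 W
P_total = P_R1 + P_R2 + P_R3 + P_R4 = 0.004557 W

Final answer: 0.004557 W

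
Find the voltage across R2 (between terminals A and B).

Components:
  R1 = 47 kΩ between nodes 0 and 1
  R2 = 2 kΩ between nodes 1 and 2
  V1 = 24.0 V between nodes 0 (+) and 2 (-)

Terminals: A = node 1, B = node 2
R1 and R2 are in series across V1 (node 0 → node 1 → node 2), and the output A–B is taken across R2, so this is a voltage divider.
Series current: I = V1/(R1 + R2) = 24/(47000 + 2000) = 24/49000 = 0.0004898 A
V_R2 = I × R2 = V1 × R2/(R1 + R2) = 24 × 2000/49000 = 0.9796 V

Final answer: 0.9796 V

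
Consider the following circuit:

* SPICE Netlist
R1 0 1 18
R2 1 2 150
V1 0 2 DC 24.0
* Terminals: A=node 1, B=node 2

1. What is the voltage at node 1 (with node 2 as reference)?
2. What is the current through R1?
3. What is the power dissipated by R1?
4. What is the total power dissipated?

Nodal analysis, taking node 2 as the 0 V reference.
Source V1 fixes V_0 = 24 V.
KCL at each unknown node (sum of currents leaving = 0; resistances in Ω):
  Node 1: (V_1 - 24)/18 + (V_1 - 0)/150 = 0
Collecting terms: 0.06222 × V_1 = 1.333  =>  V_1 = 21.43 V
Part 1:
  Read off the nodal solution: V_1 = 21.43 V
Part 2:
  I_R1 = (V_0 - V_1)/R1 = (24 - 21.43)/18 = 0.1429 A
  Magnitude: I_R1 = 0.1429 A
Part 3:
  I_R1 = (V_0 - V_1)/R1 = (24 - 21.43)/18 = 0.1429 A
  P_R1 = I_R1² × R1 = (0.1429)² × 18 = 0.3673 W
Part 4:
  Power in each resistor, P = (ΔV)²/R:
    P_R1 = (24 - 21.43)²/18 = 0.3673 W
    P_R2 = (21.43 - 0)²/150 = 3.061 W
  P_total = P_R1 + P_R2 = 3.429 W

Final answers:
1. V_1 = 21.43 V
2. I_R1 = 0.1429 A
3. P_R1 = 0.3673 W
4. P_total = 3.429 W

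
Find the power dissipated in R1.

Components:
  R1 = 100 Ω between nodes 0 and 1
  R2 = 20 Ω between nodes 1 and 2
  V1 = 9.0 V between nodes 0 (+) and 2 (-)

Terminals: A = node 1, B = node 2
Nodal analysis, taking node 2 as the 0 V reference.
Source V1 fixes V_0 = 9 V.
KCL at each unknown node (sum of currents leaving = 0; resistances in Ω):
  Node 1: (V_1 - 9)/100 + (V_1 - 0)/20 = 0
Collecting terms: 0.06 × V_1 = 0.09  =>  V_1 = 1.5 V
I_R1 = (V_0 - V_1)/R1 = (9 - 1.5)/100 = 0.075 A
P_R1 = I_R1² × R1 = (0.075)² × 100 = 0.5625 W

Final answer: 0.5625 W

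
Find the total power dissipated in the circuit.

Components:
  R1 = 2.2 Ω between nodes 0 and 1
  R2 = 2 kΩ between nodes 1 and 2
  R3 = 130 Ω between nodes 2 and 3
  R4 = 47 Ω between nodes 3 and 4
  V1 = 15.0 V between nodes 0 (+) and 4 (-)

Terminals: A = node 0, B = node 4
Nodal analysis, taking node 4 as the 0 V reference.
Source V1 fixes V_0 = 15 V.
KCL at each unknown node (sum of currents leaving = 0; resistances in Ω):
  Node 1: (V_1 - 15)/2.2 + (V_1 - V_2)/2000 = 0
  Node 2: (V_2 - V_1)/2000 + (V_2 - V_3)/130 = 0
  Node 3: (V_3 - V_2)/130 + (V_3 - 0)/47 = 0
Collecting terms (coefficients in siemens):
  0.455·V_1 - 0.0005·V_2 = 6.818
  0.008192·V_2 - 0.0005·V_1 - 0.007692·V_3 = 0
  0.02897·V_3 - 0.007692·V_2 = 0
Solving these 3 simultaneous equations (Gaussian elimination) gives:
  V_1 = 14.98 V, V_2 = 1.218 V, V_3 = 0.3235 V
Power in each resistor, P = (ΔV)²/R:
  P_R1 = (15 - 14.98)²/2.2 = 0.0001042 W
  P_R2 = (14.98 - 1.218)²/2000 = 0.09476 W
  P_R3 = (1.218 - 0.3235)²/130 = 0.006159 W
  P_R4 = (0.3235 - 0)²/47 = 0.002227 W
P_total = P_R1 + P_R2 + P_R3 + P_R4 = 0.1032 W

Final answer: 0.1032 W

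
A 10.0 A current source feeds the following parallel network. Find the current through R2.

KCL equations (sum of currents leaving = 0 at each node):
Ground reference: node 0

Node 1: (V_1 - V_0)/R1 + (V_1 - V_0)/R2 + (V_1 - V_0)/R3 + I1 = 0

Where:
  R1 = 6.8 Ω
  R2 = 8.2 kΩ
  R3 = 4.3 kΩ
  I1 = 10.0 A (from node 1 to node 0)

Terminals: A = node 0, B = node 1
All resistors sit directly between nodes 0 and 1, so they are in parallel and share one voltage V; the full source current 10 A splits among them.
1/R_par = 1/6.8 + 1/8200 + 1/4300 = 0.1474 S  =>  R_par = 6.784 Ω
V = I × R_par = 10 × 6.784 = 67.84 V
I_R2 = V/R2 = 67.84/8200 = 0.008273 A

Final answer: 0.008273 A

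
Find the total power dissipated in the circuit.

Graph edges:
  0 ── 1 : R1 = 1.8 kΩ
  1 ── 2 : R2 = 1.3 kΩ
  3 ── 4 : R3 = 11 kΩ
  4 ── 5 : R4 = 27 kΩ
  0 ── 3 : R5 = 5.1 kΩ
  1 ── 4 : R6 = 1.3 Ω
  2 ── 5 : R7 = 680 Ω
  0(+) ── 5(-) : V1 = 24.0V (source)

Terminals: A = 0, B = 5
Nodal analysis, taking node 5 as the 0 V reference.
Source V1 fixes V_0 = 24 V.
KCL at each unknown node (sum of currents leaving = 0; resistances in Ω):
  Node 1: (V_1 - 24)/1800 + (V_1 - V_2)/1300 + (V_1 - V_4)/1.3 = 0
  Node 2: (V_2 - V_1)/1300 + (V_2 - 0)/680 = 0
  Node 3: (V_3 - V_4)/11000 + (V_3 - 24)/5100 = 0
  Node 4: (V_4 - V_3)/11000 + (V_4 - 0)/27000 + (V_4 - V_1)/1.3 = 0
Collecting terms (coefficients in siemens):
  0.7706·V_1 - 0.0007692·V_2 - 0.7692·V_4 = 0.01333
  0.00224·V_2 - 0.0007692·V_1 = 0
  0.000287·V_3 - 0.00009091·V_4 = 0.004706
  0.7694·V_4 - 0.7692·V_1 - 0.00009091·V_3 = 0
Solving these 4 simultaneous equations (Gaussian elimination) gives:
  V_1 = 12.78 V, V_2 = 4.39 V, V_3 = 20.45 V, V_4 = 12.78 V
Power in each resistor, P = (ΔV)²/R:
  P_R1 = (24 - 12.78)²/1800 = 0.06991 W
  P_R2 = (12.78 - 4.39)²/1300 = 0.05418 W
  P_R3 = (20.45 - 12.78)²/11000 = 0.00534 W
  P_R4 = (12.78 - 0)²/27000 = 0.006051 W
  P_R5 = (24 - 20.45)²/5100 = 0.002476 W
  P_R6 = (12.78 - 12.78)²/1.3 = 0.00000006484 W
  P_R7 = (4.39 - 0)²/680 = 0.02834 W
P_total = P_R1 + P_R2 + P_R3 + P_R4 + P_R5 + P_R6 + P_R7 = 0.1663 W

Final answer: 0.1663 W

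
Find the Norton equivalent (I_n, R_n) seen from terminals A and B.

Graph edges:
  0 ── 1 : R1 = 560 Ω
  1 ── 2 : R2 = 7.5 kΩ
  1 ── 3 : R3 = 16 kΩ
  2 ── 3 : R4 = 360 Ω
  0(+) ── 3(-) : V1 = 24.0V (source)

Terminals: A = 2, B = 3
Find the Thévenin equivalent first; then I_n = V_th/R_th and R_n = R_th.
Step 1 — V_th is the open-circuit voltage V_A - V_B (nothing connected across the terminals).
Nodal analysis, taking node 3 as the 0 V reference.
Source V1 fixes V_0 = 24 V.
KCL at each unknown node (sum of currents leaving = 0; resistances in Ω):
  Node 1: (V_1 - 24)/560 + (V_1 - V_2)/7500 + (V_1 - 0)/16000 = 0
  Node 2: (V_2 - V_1)/7500 + (V_2 - 0)/360 = 0
Collecting terms (coefficients in siemens):
  0.001982·V_1 - 0.0001333·V_2 = 0.04286
  0.002911·V_2 - 0.0001333·V_1 = 0
Determinant D = (0.001982)(0.002911) - (-0.0001333)(-0.0001333) = 0.000005751
V_1 = [(0.04286)(0.002911) - (-0.0001333)(0)]/D = 21.69 V
V_2 = [(0.001982)(0) - (0.04286)(-0.0001333)]/D = 0.9937 V
V_th = V_2 - V_3 = 0.9937 - 0 = 0.9937 V
Step 2 — R_th: zero the source — replace V1 by a short circuit (node 3 merges into node 0) — and find the resistance seen between A (node 2) and B (node 0).
Reduce the network between node 2 (A) and node 0 (B) by series/parallel combination:
  Rp1 = R1 ‖ R3 (parallel, both between nodes 0 and 1) = 1/(1/560 + 1/16000) = 541.1 Ω
  Rs1 = R2 + Rp1 (series, joined only at node 1) = 7500 + 541.1 = 8041 Ω
  Rp2 = R4 ‖ Rs1 (parallel, both between nodes 0 and 2) = 1/(1/360 + 1/8041) = 344.6 Ω
R_th = 344.6 Ω
I_n = V_th/R_th = 0.9937/344.6 = 0.002884 A, and R_n = R_th = 344.6 Ω

Final answer: I_n = 0.002884 A, R_n = 344.6 Ω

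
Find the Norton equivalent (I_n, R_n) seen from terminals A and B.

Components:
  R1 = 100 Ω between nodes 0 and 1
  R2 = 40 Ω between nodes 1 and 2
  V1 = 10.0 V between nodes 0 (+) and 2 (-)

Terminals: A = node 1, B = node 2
Find the Thévenin equivalent first; then I_n = V_th/R_th and R_n = R_th.
Step 1 — V_th is the open-circuit voltage V_A - V_B (nothing connected across the terminals).
Nodal analysis, taking node 2 as the 0 V reference.
Source V1 fixes V_0 = 10 V.
KCL at each unknown node (sum of currents leaving = 0; resistances in Ω):
  Node 1: (V_1 - 10)/100 + (V_1 - 0)/40 = 0
Collecting terms: 0.035 × V_1 = 0.1  =>  V_1 = 2.857 V
V_th = V_1 - V_2 = 2.857 - 0 = 2.857 V
Step 2 — R_th: zero the source — replace V1 by a short circuit (node 2 merges into node 0) — and find the resistance seen between A (node 1) and B (node 0).
Reduce the network between node 1 (A) and node 0 (B) by series/parallel combination:
  Rp1 = R1 ‖ R2 (parallel, both between nodes 0 and 1) = 1/(1/100 + 1/40) = 28.57 Ω
R_th = 28.57 Ω
I_n = V_th/R_th = 2.857/28.57 = 0.1 A, and R_n = R_th = 28.57 Ω

Final answer: I_n = 0.1 A, R_n = 28.57 Ω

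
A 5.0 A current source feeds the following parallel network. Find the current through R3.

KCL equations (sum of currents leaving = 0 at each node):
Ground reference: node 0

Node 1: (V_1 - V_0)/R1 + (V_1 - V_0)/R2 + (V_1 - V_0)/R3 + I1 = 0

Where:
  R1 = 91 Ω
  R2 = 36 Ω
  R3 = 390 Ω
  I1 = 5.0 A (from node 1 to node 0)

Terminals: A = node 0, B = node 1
All resistors sit directly between nodes 0 and 1, so they are in parallel and share one voltage V; the full source current 5 A splits among them.
1/R_par = 1/91 + 1/36 + 1/390 = 0.04133 S  =>  R_par = 24.19 Ω
V = I × R_par = 5 × 24.19 = 121 V
I_R3 = V/R3 = 121/390 = 0.3102 A

Final answer: 0.3102 A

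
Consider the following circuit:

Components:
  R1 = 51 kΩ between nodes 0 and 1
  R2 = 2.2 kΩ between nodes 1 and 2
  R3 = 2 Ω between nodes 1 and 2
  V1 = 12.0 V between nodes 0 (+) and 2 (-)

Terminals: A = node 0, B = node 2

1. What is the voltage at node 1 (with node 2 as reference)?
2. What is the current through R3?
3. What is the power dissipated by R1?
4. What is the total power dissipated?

Nodal analysis, taking node 2 as the 0 V reference.
Source V1 fixes V_0 = 12 V.
KCL at each unknown node (sum of currents leaving = 0; resistances in Ω):
  Node 1: (V_1 - 12)/51000 + (V_1 - 0)/2200 + (V_1 - 0)/2 = 0
Collecting terms: 0.5005 × V_1 = 0.0002353  =>  V_1 = 0.0004701 V
Part 1:
  Read off the nodal solution: V_1 = 0.0004701 V
Part 2:
  I_R3 = (V_1 - V_2)/R3 = (0.0004701 - 0)/2 = 0.0002351 A
  Magnitude: I_R3 = 0.0002351 A
Part 3:
  I_R1 = (V_0 - V_1)/R1 = (12 - 0.0004701)/51000 = 0.0002353 A
  P_R1 = I_R1² × R1 = (0.0002353)² × 51000 = 0.002823 W
Part 4:
  Power in each resistor, P = (ΔV)²/R:
    P_R1 = (12 - 0.0004701)²/51000 = 0.002823 W
    P_R2 = (0.0004701 - 0)²/2200 = 0.0000000001005 W
    P_R3 = (0.0004701 - 0)²/2 = 0.0000001105 W
  P_total = P_R1 + P_R2 + P_R3 = 0.002823 W

Final answers:
1. V_1 = 0.0004701 V
2. I_R3 = 0.0002351 A
3. P_R1 = 0.002823 W
4. P_total = 0.002823 W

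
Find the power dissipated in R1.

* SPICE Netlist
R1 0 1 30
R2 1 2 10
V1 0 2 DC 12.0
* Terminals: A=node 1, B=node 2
Nodal analysis, taking node 2 as the 0 V reference.
Source V1 fixes V_0 = 12 V.
KCL at each unknown node (sum of currents leaving = 0; resistances in Ω):
  Node 1: (V_1 - 12)/30 + (V_1 - 0)/10 = 0
Collecting terms: 0.1333 × V_1 = 0.4  =>  V_1 = 3 V
I_R1 = (V_0 - V_1)/R1 = (12 - 3)/30 = 0.3 A
P_R1 = I_R1² × R1 = (0.3)² × 30 = 2.7 W

Final answer: 2.7 W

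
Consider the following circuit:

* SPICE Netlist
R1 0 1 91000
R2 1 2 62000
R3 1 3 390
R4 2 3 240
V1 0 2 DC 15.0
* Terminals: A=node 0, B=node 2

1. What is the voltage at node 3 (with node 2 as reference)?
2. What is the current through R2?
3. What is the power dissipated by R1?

Nodal analysis, taking node 2 as the 0 V reference.
Source V1 fixes V_0 = 15 V.
KCL at each unknown node (sum of currents leaving = 0; resistances in Ω):
  Node 1: (V_1 - 15)/91000 + (V_1 - 0)/62000 + (V_1 - V_3)/390 = 0
  Node 3: (V_3 - V_1)/390 + (V_3 - 0)/240 = 0
Collecting terms (coefficients in siemens):
  0.002591·V_1 - 0.002564·V_3 = 0.0001648
  0.006731·V_3 - 0.002564·V_1 = 0
Determinant D = (0.002591)(0.006731) - (-0.002564)(-0.002564) = 0.00001087
V_1 = [(0.0001648)(0.006731) - (-0.002564)(0)]/D = 0.1021 V
V_3 = [(0.002591)(0) - (0.0001648)(-0.002564)]/D = 0.0389 V
Part 1:
  Read off the nodal solution: V_3 = 0.0389 V
Part 2:
  I_R2 = (V_1 - V_2)/R2 = (0.1021 - 0)/62000 = 0.000001647 A
  Magnitude: I_R2 = 0.000001647 A
Part 3:
  I_R1 = (V_0 - V_1)/R1 = (15 - 0.1021)/91000 = 0.0001637 A
  P_R1 = I_R1² × R1 = (0.0001637)² × 91000 = 0.002439 W

Final answers:
1. V_3 = 0.0389 V
2. I_R2 = 1.647e-06 A
3. P_R1 = 0.002439 W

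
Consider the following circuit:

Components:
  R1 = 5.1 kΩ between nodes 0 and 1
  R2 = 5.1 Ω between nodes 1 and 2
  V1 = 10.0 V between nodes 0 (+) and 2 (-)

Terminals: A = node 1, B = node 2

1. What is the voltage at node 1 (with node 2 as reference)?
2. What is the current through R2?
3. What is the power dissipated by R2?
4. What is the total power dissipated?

Nodal analysis, taking node 2 as the 0 V reference.
Source V1 fixes V_0 = 10 V.
KCL at each unknown node (sum of currents leaving = 0; resistances in Ω):
  Node 1: (V_1 - 10)/5100 + (V_1 - 0)/5.1 = 0
Collecting terms: 0.1963 × V_1 = 0.001961  =>  V_1 = 0.00999 V
Part 1:
  Read off the nodal solution: V_1 = 0.00999 V
Part 2:
  I_R2 = (V_1 - V_2)/R2 = (0.00999 - 0)/5.1 = 0.001959 A
  Magnitude: I_R2 = 0.001959 A
Part 3:
  I_R2 = (V_1 - V_2)/R2 = (0.00999 - 0)/5.1 = 0.001959 A
  P_R2 = I_R2² × R2 = (0.001959)² × 5.1 = 0.00001957 W
Part 4:
  Power in each resistor, P = (ΔV)²/R:
    P_R1 = (10 - 0.00999)²/5100 = 0.01957 W
    P_R2 = (0.00999 - 0)²/5.1 = 0.00001957 W
  P_total = P_R1 + P_R2 = 0.01959 W

Final answers:
1. V_1 = 0.00999 V
2. I_R2 = 0.001959 A
3. P_R2 = 1.957e-05 W
4. P_total = 0.01959 W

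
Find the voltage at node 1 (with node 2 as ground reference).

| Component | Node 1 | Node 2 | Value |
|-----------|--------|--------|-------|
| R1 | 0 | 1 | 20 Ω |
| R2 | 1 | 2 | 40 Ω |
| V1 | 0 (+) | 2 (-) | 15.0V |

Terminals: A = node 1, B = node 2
Nodal analysis, taking node 2 as the 0 V reference.
Source V1 fixes V_0 = 15 V.
KCL at each unknown node (sum of currents leaving = 0; resistances in Ω):
  Node 1: (V_1 - 15)/20 + (V_1 - 0)/40 = 0
Collecting terms: 0.075 × V_1 = 0.75  =>  V_1 = 10 V
The requested potential is V_1 = 10 V.

Final answer: V_1 = 10 V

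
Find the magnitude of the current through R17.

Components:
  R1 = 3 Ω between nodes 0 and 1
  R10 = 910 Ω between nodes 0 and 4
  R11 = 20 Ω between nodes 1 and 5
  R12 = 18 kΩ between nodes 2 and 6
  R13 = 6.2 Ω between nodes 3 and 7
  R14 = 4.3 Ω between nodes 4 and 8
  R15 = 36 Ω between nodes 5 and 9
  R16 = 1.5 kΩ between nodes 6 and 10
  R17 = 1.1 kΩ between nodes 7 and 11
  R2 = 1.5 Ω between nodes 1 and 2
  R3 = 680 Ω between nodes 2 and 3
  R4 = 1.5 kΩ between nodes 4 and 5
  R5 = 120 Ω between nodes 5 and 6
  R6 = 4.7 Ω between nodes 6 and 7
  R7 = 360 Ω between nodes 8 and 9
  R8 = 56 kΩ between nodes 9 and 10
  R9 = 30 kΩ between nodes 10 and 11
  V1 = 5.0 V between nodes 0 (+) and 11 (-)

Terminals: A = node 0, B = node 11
Nodal analysis, taking node 11 as the 0 V reference.
Source V1 fixes V_0 = 5 V.
KCL at each unknown node (sum of currents leaving = 0; resistances in Ω):
  Node 1: (V_1 - 5)/3 + (V_1 - V_2)/1.5 + (V_1 - V_5)/20 = 0
  Node 2: (V_2 - V_1)/1.5 + (V_2 - V_3)/680 + (V_2 - V_6)/18000 = 0
  Node 3: (V_3 - V_2)/680 + (V_3 - V_7)/6.2 = 0
  Node 4: (V_4 - V_5)/1500 + (V_4 - 5)/910 + (V_4 - V_8)/4.3 = 0
  Node 5: (V_5 - V_4)/1500 + (V_5 - V_6)/120 + (V_5 - V_1)/20 + (V_5 - V_9)/36 = 0
  Node 6: (V_6 - V_5)/120 + (V_6 - V_7)/4.7 + (V_6 - V_2)/18000 + (V_6 - V_10)/1500 = 0
  Node 7: (V_7 - V_6)/4.7 + (V_7 - V_3)/6.2 + (V_7 - 0)/1100 = 0
  Node 8: (V_8 - V_9)/360 + (V_8 - V_4)/4.3 = 0
  Node 9: (V_9 - V_8)/360 + (V_9 - V_10)/56000 + (V_9 - V_5)/36 = 0
  Node 10: (V_10 - V_9)/56000 + (V_10 - 0)/30000 + (V_10 - V_6)/1500 = 0
Collecting terms (coefficients in siemens):
  1.05·V_1 - 0.6667·V_2 - 0.05·V_5 = 1.667
  0.6682·V_2 - 0.6667·V_1 - 0.001471·V_3 - 0.00005556·V_6 = 0
  0.1628·V_3 - 0.001471·V_2 - 0.1613·V_7 = 0
  0.2343·V_4 - 0.0006667·V_5 - 0.2326·V_8 = 0.005495
  0.08678·V_5 - 0.05·V_1 - 0.0006667·V_4 - 0.008333·V_6 - 0.02778·V_9 = 0
  0.2218·V_6 - 0.00005556·V_2 - 0.008333·V_5 - 0.2128·V_7 - 0.0006667·V_10 = 0
  0.375·V_7 - 0.1613·V_3 - 0.2128·V_6 = 0
  0.2353·V_8 - 0.2326·V_4 - 0.002778·V_9 = 0
  0.03057·V_9 - 0.02778·V_5 - 0.002778·V_8 - 0.00001786·V_10 = 0
  0.0007179·V_10 - 0.0006667·V_6 - 0.00001786·V_9 = 0
Solving these 10 simultaneous equations (Gaussian elimination) gives:
  V_1 = 4.988 V, V_2 = 4.986 V, V_3 = 4.493 V, V_4 = 4.94 V
  V_5 = 4.919 V, V_6 = 4.504 V, V_7 = 4.488 V, V_8 = 4.94 V
  V_9 = 4.921 V, V_10 = 4.305 V
I_R17 = (V_7 - V_11)/R17 = (4.488 - 0)/1100 = 0.00408 A
|I_R17| = 0.00408 A

Final answer: |I_R17| = 0.00408 A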